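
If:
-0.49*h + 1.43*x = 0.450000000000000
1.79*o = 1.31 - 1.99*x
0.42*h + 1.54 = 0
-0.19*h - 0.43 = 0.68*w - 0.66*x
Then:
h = -3.67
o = 1.78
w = -0.52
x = -0.94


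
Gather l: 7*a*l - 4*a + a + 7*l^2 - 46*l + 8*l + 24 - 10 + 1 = -3*a + 7*l^2 + l*(7*a - 38) + 15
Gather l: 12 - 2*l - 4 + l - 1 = 7 - l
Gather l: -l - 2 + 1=-l - 1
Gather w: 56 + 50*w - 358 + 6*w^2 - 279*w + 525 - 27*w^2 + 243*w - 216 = -21*w^2 + 14*w + 7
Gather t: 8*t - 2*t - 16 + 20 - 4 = 6*t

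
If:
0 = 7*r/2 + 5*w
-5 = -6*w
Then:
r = -25/21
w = 5/6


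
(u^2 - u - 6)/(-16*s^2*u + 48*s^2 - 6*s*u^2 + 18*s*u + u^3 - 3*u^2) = (-u - 2)/(16*s^2 + 6*s*u - u^2)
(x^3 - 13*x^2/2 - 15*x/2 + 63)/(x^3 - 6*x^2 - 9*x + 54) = (x - 7/2)/(x - 3)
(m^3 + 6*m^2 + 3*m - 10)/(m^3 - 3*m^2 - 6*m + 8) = (m + 5)/(m - 4)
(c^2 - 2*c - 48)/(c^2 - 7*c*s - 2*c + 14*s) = (c^2 - 2*c - 48)/(c^2 - 7*c*s - 2*c + 14*s)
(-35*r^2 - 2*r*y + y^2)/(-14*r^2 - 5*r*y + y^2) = (5*r + y)/(2*r + y)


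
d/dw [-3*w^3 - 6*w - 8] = -9*w^2 - 6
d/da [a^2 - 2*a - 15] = 2*a - 2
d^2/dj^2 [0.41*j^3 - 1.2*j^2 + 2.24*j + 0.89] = 2.46*j - 2.4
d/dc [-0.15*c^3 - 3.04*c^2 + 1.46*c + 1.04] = -0.45*c^2 - 6.08*c + 1.46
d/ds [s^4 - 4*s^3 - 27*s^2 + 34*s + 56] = 4*s^3 - 12*s^2 - 54*s + 34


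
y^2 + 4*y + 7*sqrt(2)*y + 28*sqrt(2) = (y + 4)*(y + 7*sqrt(2))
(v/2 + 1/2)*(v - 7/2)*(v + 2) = v^3/2 - v^2/4 - 17*v/4 - 7/2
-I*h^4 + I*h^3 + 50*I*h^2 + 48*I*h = h*(h - 8)*(h + 6)*(-I*h - I)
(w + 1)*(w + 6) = w^2 + 7*w + 6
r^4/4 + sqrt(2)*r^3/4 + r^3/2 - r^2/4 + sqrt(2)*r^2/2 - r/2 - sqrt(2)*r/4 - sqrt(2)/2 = (r/2 + 1/2)*(r/2 + 1)*(r - 1)*(r + sqrt(2))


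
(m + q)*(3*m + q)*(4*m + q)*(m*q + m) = 12*m^4*q + 12*m^4 + 19*m^3*q^2 + 19*m^3*q + 8*m^2*q^3 + 8*m^2*q^2 + m*q^4 + m*q^3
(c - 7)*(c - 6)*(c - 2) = c^3 - 15*c^2 + 68*c - 84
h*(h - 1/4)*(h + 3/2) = h^3 + 5*h^2/4 - 3*h/8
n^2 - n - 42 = (n - 7)*(n + 6)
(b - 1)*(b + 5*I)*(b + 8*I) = b^3 - b^2 + 13*I*b^2 - 40*b - 13*I*b + 40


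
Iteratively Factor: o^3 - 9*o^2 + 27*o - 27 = (o - 3)*(o^2 - 6*o + 9) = (o - 3)^2*(o - 3)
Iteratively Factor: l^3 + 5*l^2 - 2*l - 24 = (l - 2)*(l^2 + 7*l + 12) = (l - 2)*(l + 3)*(l + 4)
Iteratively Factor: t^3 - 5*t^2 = (t)*(t^2 - 5*t) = t^2*(t - 5)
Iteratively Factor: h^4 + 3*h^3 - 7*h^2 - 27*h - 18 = (h + 2)*(h^3 + h^2 - 9*h - 9) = (h + 2)*(h + 3)*(h^2 - 2*h - 3) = (h + 1)*(h + 2)*(h + 3)*(h - 3)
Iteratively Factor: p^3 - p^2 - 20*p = (p + 4)*(p^2 - 5*p) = p*(p + 4)*(p - 5)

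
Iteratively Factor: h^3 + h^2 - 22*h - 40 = (h - 5)*(h^2 + 6*h + 8) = (h - 5)*(h + 2)*(h + 4)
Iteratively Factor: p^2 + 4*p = (p + 4)*(p)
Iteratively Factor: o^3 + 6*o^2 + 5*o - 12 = (o - 1)*(o^2 + 7*o + 12) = (o - 1)*(o + 3)*(o + 4)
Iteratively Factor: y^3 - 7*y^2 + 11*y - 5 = (y - 5)*(y^2 - 2*y + 1) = (y - 5)*(y - 1)*(y - 1)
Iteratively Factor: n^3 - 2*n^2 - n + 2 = (n - 2)*(n^2 - 1) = (n - 2)*(n + 1)*(n - 1)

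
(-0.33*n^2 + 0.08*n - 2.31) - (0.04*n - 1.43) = -0.33*n^2 + 0.04*n - 0.88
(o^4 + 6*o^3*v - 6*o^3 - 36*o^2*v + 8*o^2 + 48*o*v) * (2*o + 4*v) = 2*o^5 + 16*o^4*v - 12*o^4 + 24*o^3*v^2 - 96*o^3*v + 16*o^3 - 144*o^2*v^2 + 128*o^2*v + 192*o*v^2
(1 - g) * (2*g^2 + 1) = -2*g^3 + 2*g^2 - g + 1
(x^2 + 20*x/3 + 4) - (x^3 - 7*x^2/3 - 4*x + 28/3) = -x^3 + 10*x^2/3 + 32*x/3 - 16/3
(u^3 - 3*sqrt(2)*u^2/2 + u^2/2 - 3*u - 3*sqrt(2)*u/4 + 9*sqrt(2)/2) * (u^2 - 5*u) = u^5 - 9*u^4/2 - 3*sqrt(2)*u^4/2 - 11*u^3/2 + 27*sqrt(2)*u^3/4 + 33*sqrt(2)*u^2/4 + 15*u^2 - 45*sqrt(2)*u/2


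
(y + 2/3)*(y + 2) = y^2 + 8*y/3 + 4/3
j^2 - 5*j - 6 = (j - 6)*(j + 1)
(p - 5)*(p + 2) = p^2 - 3*p - 10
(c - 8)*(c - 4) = c^2 - 12*c + 32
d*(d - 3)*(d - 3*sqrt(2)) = d^3 - 3*sqrt(2)*d^2 - 3*d^2 + 9*sqrt(2)*d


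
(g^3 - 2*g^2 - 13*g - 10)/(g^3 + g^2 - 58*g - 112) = (g^2 - 4*g - 5)/(g^2 - g - 56)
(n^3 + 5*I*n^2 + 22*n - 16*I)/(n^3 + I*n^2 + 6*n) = (n^2 + 7*I*n + 8)/(n*(n + 3*I))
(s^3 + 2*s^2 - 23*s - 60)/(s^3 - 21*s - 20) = (s + 3)/(s + 1)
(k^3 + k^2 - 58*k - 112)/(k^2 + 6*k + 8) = (k^2 - k - 56)/(k + 4)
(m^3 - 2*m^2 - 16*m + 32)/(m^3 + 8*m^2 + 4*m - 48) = (m - 4)/(m + 6)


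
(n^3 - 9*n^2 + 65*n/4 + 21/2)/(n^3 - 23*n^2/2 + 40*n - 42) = (n + 1/2)/(n - 2)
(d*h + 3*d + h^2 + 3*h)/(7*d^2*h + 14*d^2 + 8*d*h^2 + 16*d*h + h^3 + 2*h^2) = (h + 3)/(7*d*h + 14*d + h^2 + 2*h)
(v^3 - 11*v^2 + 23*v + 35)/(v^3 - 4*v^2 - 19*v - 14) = (v - 5)/(v + 2)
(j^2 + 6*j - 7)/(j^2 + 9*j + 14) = (j - 1)/(j + 2)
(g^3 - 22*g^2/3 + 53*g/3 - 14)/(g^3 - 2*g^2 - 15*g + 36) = (g^2 - 13*g/3 + 14/3)/(g^2 + g - 12)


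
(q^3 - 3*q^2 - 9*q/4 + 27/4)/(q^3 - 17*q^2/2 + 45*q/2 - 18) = (q + 3/2)/(q - 4)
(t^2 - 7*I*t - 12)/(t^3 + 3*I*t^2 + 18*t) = (t - 4*I)/(t*(t + 6*I))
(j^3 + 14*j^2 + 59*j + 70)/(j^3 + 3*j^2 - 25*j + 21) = (j^2 + 7*j + 10)/(j^2 - 4*j + 3)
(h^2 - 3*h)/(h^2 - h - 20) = h*(3 - h)/(-h^2 + h + 20)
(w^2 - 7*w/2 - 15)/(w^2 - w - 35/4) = 2*(w - 6)/(2*w - 7)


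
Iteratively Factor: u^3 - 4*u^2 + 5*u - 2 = (u - 1)*(u^2 - 3*u + 2) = (u - 2)*(u - 1)*(u - 1)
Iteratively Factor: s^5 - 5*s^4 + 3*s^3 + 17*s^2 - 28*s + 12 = (s - 3)*(s^4 - 2*s^3 - 3*s^2 + 8*s - 4) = (s - 3)*(s - 1)*(s^3 - s^2 - 4*s + 4) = (s - 3)*(s - 2)*(s - 1)*(s^2 + s - 2) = (s - 3)*(s - 2)*(s - 1)^2*(s + 2)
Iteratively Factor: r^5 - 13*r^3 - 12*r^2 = (r + 3)*(r^4 - 3*r^3 - 4*r^2) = r*(r + 3)*(r^3 - 3*r^2 - 4*r) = r*(r - 4)*(r + 3)*(r^2 + r) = r*(r - 4)*(r + 1)*(r + 3)*(r)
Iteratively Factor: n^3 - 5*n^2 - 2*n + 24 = (n - 3)*(n^2 - 2*n - 8) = (n - 3)*(n + 2)*(n - 4)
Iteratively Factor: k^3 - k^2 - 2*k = (k)*(k^2 - k - 2) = k*(k - 2)*(k + 1)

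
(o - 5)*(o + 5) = o^2 - 25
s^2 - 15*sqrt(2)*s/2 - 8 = (s - 8*sqrt(2))*(s + sqrt(2)/2)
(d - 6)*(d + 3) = d^2 - 3*d - 18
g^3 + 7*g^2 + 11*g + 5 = (g + 1)^2*(g + 5)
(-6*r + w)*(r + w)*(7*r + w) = -42*r^3 - 41*r^2*w + 2*r*w^2 + w^3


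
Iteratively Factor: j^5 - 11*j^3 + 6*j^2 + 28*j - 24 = (j - 2)*(j^4 + 2*j^3 - 7*j^2 - 8*j + 12) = (j - 2)*(j + 3)*(j^3 - j^2 - 4*j + 4) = (j - 2)*(j + 2)*(j + 3)*(j^2 - 3*j + 2) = (j - 2)^2*(j + 2)*(j + 3)*(j - 1)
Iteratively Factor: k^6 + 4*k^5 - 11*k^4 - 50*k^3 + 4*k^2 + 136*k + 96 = (k + 1)*(k^5 + 3*k^4 - 14*k^3 - 36*k^2 + 40*k + 96) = (k - 2)*(k + 1)*(k^4 + 5*k^3 - 4*k^2 - 44*k - 48) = (k - 3)*(k - 2)*(k + 1)*(k^3 + 8*k^2 + 20*k + 16) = (k - 3)*(k - 2)*(k + 1)*(k + 2)*(k^2 + 6*k + 8) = (k - 3)*(k - 2)*(k + 1)*(k + 2)^2*(k + 4)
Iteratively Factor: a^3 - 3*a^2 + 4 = (a - 2)*(a^2 - a - 2) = (a - 2)^2*(a + 1)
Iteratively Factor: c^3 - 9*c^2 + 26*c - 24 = (c - 4)*(c^2 - 5*c + 6) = (c - 4)*(c - 3)*(c - 2)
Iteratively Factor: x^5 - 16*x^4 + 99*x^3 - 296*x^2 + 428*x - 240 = (x - 3)*(x^4 - 13*x^3 + 60*x^2 - 116*x + 80) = (x - 5)*(x - 3)*(x^3 - 8*x^2 + 20*x - 16) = (x - 5)*(x - 3)*(x - 2)*(x^2 - 6*x + 8) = (x - 5)*(x - 4)*(x - 3)*(x - 2)*(x - 2)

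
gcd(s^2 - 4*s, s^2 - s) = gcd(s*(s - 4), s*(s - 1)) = s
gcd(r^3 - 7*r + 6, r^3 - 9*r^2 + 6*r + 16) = r - 2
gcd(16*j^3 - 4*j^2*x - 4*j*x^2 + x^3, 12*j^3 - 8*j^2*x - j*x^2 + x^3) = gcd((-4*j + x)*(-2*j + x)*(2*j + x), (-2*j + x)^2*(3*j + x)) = -2*j + x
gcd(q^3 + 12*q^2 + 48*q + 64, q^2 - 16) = q + 4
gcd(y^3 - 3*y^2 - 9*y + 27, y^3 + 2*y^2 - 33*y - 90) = y + 3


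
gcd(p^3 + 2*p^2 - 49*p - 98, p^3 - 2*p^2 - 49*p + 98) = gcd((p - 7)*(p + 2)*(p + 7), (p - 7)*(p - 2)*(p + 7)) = p^2 - 49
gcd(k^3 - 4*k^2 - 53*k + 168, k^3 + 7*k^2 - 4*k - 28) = k + 7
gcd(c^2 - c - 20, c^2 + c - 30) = c - 5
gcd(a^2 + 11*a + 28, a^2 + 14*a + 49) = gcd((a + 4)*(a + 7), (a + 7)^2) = a + 7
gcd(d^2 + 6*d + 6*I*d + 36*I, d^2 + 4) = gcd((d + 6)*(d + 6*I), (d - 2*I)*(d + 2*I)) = 1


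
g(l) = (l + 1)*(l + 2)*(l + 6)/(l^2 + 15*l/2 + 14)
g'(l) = (-2*l - 15/2)*(l + 1)*(l + 2)*(l + 6)/(l^2 + 15*l/2 + 14)^2 + (l + 1)*(l + 2)/(l^2 + 15*l/2 + 14) + (l + 1)*(l + 6)/(l^2 + 15*l/2 + 14) + (l + 2)*(l + 6)/(l^2 + 15*l/2 + 14)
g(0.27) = 1.12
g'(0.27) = 1.00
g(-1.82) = -0.17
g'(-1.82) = -0.59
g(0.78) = 1.64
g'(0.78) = 1.03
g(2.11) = 3.02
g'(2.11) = 1.05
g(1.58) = 2.47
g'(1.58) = 1.04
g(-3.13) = 21.46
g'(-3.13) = -104.25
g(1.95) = 2.86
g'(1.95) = 1.05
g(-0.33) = 0.55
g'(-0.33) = 0.92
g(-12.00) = -9.71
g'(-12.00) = 1.12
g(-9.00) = -6.11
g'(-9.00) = 1.34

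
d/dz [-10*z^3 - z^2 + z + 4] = -30*z^2 - 2*z + 1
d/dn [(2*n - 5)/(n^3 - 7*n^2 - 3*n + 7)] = (-4*n^3 + 29*n^2 - 70*n - 1)/(n^6 - 14*n^5 + 43*n^4 + 56*n^3 - 89*n^2 - 42*n + 49)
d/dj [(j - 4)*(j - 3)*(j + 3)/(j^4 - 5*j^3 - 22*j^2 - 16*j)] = (-j^6 + 8*j^5 - 15*j^4 - 266*j^3 + 406*j^2 + 1584*j + 576)/(j^2*(j^6 - 10*j^5 - 19*j^4 + 188*j^3 + 644*j^2 + 704*j + 256))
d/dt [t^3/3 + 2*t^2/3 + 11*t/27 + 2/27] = t^2 + 4*t/3 + 11/27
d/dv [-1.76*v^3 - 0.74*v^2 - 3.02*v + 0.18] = -5.28*v^2 - 1.48*v - 3.02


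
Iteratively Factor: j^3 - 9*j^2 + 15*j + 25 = (j - 5)*(j^2 - 4*j - 5) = (j - 5)*(j + 1)*(j - 5)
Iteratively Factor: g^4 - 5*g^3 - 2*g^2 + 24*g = (g - 4)*(g^3 - g^2 - 6*g) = (g - 4)*(g + 2)*(g^2 - 3*g) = g*(g - 4)*(g + 2)*(g - 3)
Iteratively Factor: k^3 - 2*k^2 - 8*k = (k - 4)*(k^2 + 2*k) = (k - 4)*(k + 2)*(k)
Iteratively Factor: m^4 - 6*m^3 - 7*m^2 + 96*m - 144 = (m - 3)*(m^3 - 3*m^2 - 16*m + 48) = (m - 3)*(m + 4)*(m^2 - 7*m + 12) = (m - 4)*(m - 3)*(m + 4)*(m - 3)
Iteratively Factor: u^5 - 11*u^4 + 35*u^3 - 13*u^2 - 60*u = (u + 1)*(u^4 - 12*u^3 + 47*u^2 - 60*u) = (u - 3)*(u + 1)*(u^3 - 9*u^2 + 20*u) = (u - 5)*(u - 3)*(u + 1)*(u^2 - 4*u) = u*(u - 5)*(u - 3)*(u + 1)*(u - 4)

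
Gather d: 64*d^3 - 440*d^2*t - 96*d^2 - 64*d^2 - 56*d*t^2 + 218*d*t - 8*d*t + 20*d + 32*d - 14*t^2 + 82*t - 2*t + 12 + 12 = 64*d^3 + d^2*(-440*t - 160) + d*(-56*t^2 + 210*t + 52) - 14*t^2 + 80*t + 24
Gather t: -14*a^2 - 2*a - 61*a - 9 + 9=-14*a^2 - 63*a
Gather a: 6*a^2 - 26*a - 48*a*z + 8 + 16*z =6*a^2 + a*(-48*z - 26) + 16*z + 8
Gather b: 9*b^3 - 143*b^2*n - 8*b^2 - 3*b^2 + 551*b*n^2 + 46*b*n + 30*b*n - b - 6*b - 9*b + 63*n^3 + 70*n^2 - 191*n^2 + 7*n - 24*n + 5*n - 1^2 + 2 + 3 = 9*b^3 + b^2*(-143*n - 11) + b*(551*n^2 + 76*n - 16) + 63*n^3 - 121*n^2 - 12*n + 4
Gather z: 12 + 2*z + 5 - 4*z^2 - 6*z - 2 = -4*z^2 - 4*z + 15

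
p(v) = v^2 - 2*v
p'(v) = 2*v - 2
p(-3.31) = 17.58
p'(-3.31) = -8.62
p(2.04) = 0.08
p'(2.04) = 2.08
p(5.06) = 15.48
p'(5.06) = 8.12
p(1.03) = -1.00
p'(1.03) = 0.06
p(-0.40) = 0.96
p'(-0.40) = -2.80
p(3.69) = 6.24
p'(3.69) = 5.38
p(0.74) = -0.93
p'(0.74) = -0.52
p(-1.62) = 5.86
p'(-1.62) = -5.24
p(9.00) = 63.00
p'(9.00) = 16.00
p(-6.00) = 48.00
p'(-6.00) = -14.00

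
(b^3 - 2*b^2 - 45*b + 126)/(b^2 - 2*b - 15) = (-b^3 + 2*b^2 + 45*b - 126)/(-b^2 + 2*b + 15)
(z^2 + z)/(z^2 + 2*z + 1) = z/(z + 1)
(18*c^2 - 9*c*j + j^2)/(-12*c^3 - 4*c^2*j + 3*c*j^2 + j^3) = (-18*c^2 + 9*c*j - j^2)/(12*c^3 + 4*c^2*j - 3*c*j^2 - j^3)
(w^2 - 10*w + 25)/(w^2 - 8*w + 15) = (w - 5)/(w - 3)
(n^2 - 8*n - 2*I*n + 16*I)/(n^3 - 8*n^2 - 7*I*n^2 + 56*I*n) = (n - 2*I)/(n*(n - 7*I))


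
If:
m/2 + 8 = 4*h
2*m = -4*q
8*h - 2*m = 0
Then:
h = 4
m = 16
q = -8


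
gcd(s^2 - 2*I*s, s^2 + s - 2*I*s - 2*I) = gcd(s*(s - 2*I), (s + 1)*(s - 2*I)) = s - 2*I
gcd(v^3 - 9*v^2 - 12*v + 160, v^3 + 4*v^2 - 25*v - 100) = v^2 - v - 20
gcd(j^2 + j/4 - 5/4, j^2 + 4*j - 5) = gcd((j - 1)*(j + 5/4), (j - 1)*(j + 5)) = j - 1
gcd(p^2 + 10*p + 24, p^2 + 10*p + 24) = p^2 + 10*p + 24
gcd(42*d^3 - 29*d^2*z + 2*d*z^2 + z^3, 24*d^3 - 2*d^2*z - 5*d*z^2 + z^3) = -3*d + z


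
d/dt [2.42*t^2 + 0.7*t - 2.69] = 4.84*t + 0.7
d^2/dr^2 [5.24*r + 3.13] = 0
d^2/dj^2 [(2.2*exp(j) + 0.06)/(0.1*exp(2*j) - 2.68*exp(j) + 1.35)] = (0.022*exp(4*j) + 0.592*exp(3*j) - 1.83024*exp(2*j) + 8.358144*exp(j) + 4.22658)*exp(j)/(0.001*exp(6*j) - 0.0804*exp(5*j) + 2.19522*exp(4*j) - 21.419632*exp(3*j) + 29.63547*exp(2*j) - 14.6529*exp(j) + 2.460375)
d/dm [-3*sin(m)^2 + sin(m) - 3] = (1 - 6*sin(m))*cos(m)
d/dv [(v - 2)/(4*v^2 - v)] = 2*(-2*v^2 + 8*v - 1)/(v^2*(16*v^2 - 8*v + 1))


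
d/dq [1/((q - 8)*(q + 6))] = 2*(1 - q)/(q^4 - 4*q^3 - 92*q^2 + 192*q + 2304)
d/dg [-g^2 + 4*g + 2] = 4 - 2*g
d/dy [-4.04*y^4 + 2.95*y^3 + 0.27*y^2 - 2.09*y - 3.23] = -16.16*y^3 + 8.85*y^2 + 0.54*y - 2.09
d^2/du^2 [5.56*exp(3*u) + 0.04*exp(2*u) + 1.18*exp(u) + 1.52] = (50.04*exp(2*u) + 0.16*exp(u) + 1.18)*exp(u)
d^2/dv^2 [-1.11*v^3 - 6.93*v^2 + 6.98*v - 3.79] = -6.66*v - 13.86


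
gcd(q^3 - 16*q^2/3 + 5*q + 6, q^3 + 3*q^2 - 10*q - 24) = q - 3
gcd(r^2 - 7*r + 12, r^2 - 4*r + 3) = r - 3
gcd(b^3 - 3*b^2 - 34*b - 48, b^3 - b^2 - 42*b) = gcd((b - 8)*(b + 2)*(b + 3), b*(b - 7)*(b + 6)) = 1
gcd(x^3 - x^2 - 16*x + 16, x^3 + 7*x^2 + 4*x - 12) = x - 1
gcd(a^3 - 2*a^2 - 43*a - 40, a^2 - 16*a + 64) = a - 8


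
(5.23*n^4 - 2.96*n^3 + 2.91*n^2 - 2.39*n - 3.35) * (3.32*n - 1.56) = 17.3636*n^5 - 17.986*n^4 + 14.2788*n^3 - 12.4744*n^2 - 7.3936*n + 5.226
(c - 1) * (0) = 0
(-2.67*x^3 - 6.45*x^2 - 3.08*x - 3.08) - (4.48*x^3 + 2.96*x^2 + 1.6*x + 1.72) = -7.15*x^3 - 9.41*x^2 - 4.68*x - 4.8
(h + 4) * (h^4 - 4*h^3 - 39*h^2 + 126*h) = h^5 - 55*h^3 - 30*h^2 + 504*h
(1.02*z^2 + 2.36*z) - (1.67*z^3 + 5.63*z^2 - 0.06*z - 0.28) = -1.67*z^3 - 4.61*z^2 + 2.42*z + 0.28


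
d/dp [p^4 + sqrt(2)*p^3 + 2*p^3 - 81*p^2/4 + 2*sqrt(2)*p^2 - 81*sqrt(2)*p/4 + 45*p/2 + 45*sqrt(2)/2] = 4*p^3 + 3*sqrt(2)*p^2 + 6*p^2 - 81*p/2 + 4*sqrt(2)*p - 81*sqrt(2)/4 + 45/2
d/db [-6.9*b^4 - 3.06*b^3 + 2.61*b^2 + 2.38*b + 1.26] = -27.6*b^3 - 9.18*b^2 + 5.22*b + 2.38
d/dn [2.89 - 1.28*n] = -1.28000000000000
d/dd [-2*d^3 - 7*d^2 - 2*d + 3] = -6*d^2 - 14*d - 2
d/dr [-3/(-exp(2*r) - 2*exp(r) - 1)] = -6*(exp(r) + 1)*exp(r)/(exp(2*r) + 2*exp(r) + 1)^2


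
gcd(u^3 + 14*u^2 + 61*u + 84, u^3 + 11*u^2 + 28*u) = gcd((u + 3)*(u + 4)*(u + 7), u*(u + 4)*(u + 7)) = u^2 + 11*u + 28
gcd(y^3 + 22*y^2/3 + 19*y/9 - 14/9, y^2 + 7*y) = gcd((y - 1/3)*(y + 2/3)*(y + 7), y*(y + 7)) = y + 7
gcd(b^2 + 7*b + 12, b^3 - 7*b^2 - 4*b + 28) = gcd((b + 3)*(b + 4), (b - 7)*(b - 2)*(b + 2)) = 1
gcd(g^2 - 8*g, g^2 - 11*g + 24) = g - 8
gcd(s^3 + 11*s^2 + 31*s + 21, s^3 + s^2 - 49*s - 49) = s^2 + 8*s + 7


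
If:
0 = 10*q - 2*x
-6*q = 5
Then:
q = -5/6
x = -25/6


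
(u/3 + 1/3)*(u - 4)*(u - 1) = u^3/3 - 4*u^2/3 - u/3 + 4/3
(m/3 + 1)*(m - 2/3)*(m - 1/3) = m^3/3 + 2*m^2/3 - 25*m/27 + 2/9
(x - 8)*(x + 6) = x^2 - 2*x - 48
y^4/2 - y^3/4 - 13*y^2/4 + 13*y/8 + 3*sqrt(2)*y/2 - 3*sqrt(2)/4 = (y/2 + sqrt(2))*(y - 1/2)*(y - 3*sqrt(2)/2)*(y - sqrt(2)/2)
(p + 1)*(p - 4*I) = p^2 + p - 4*I*p - 4*I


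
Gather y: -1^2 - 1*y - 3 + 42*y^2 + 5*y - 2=42*y^2 + 4*y - 6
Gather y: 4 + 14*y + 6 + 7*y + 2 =21*y + 12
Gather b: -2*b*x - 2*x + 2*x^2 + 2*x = -2*b*x + 2*x^2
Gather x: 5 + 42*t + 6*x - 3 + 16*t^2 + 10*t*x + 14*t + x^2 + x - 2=16*t^2 + 56*t + x^2 + x*(10*t + 7)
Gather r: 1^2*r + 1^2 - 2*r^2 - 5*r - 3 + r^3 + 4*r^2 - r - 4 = r^3 + 2*r^2 - 5*r - 6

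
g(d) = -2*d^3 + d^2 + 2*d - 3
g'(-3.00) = -58.00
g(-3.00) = 54.00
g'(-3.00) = -58.00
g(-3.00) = 54.00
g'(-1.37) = -12.00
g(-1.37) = 1.28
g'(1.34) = -6.09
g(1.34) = -3.34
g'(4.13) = -92.08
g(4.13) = -118.57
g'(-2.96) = -56.49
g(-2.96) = 51.71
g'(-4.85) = -148.84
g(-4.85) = 238.99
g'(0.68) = 0.59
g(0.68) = -1.81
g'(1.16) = -3.75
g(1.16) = -2.46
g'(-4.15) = -109.64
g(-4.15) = 148.87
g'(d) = -6*d^2 + 2*d + 2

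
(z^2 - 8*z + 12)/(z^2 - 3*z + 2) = (z - 6)/(z - 1)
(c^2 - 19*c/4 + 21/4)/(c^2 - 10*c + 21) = (c - 7/4)/(c - 7)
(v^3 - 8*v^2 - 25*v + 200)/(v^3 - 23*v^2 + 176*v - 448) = (v^2 - 25)/(v^2 - 15*v + 56)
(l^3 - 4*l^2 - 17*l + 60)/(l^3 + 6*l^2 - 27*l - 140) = (l - 3)/(l + 7)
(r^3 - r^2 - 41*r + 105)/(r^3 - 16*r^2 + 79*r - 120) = (r + 7)/(r - 8)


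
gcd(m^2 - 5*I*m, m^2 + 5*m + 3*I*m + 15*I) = 1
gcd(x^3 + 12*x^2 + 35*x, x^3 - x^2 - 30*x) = x^2 + 5*x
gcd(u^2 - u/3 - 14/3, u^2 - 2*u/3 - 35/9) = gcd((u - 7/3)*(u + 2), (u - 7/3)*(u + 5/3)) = u - 7/3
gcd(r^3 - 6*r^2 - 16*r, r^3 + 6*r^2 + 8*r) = r^2 + 2*r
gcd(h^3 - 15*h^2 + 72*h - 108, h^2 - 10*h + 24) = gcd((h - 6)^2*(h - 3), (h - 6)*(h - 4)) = h - 6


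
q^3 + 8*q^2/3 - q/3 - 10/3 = (q - 1)*(q + 5/3)*(q + 2)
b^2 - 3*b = b*(b - 3)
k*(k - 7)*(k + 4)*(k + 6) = k^4 + 3*k^3 - 46*k^2 - 168*k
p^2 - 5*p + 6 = (p - 3)*(p - 2)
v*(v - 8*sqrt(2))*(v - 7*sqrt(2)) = v^3 - 15*sqrt(2)*v^2 + 112*v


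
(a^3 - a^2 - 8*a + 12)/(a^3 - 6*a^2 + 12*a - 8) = (a + 3)/(a - 2)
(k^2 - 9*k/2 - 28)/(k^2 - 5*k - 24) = (k + 7/2)/(k + 3)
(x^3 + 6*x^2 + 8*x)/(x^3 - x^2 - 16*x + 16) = x*(x + 2)/(x^2 - 5*x + 4)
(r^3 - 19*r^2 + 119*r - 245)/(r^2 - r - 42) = (r^2 - 12*r + 35)/(r + 6)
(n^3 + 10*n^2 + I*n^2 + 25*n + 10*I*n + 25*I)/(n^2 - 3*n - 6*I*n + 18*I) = (n^3 + n^2*(10 + I) + n*(25 + 10*I) + 25*I)/(n^2 + n*(-3 - 6*I) + 18*I)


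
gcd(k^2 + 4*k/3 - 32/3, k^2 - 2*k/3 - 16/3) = k - 8/3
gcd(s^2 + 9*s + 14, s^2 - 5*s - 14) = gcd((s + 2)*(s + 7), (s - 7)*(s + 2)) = s + 2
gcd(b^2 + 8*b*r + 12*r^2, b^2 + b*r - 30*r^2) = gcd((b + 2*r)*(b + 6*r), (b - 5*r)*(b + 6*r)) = b + 6*r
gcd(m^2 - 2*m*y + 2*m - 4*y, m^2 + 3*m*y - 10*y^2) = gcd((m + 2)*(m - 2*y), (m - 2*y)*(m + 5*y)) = -m + 2*y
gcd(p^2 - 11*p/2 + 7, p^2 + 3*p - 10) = p - 2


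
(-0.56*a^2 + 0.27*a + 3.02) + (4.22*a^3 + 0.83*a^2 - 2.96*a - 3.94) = 4.22*a^3 + 0.27*a^2 - 2.69*a - 0.92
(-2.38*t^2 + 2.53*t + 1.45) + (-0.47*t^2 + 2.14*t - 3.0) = -2.85*t^2 + 4.67*t - 1.55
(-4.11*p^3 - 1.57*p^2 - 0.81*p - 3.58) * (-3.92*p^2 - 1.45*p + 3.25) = 16.1112*p^5 + 12.1139*p^4 - 7.9058*p^3 + 10.1056*p^2 + 2.5585*p - 11.635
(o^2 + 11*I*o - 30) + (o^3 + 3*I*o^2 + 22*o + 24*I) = o^3 + o^2 + 3*I*o^2 + 22*o + 11*I*o - 30 + 24*I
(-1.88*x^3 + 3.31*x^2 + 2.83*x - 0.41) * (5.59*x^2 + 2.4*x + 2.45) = -10.5092*x^5 + 13.9909*x^4 + 19.1577*x^3 + 12.6096*x^2 + 5.9495*x - 1.0045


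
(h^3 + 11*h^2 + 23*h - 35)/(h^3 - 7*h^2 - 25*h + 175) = (h^2 + 6*h - 7)/(h^2 - 12*h + 35)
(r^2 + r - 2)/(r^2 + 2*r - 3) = (r + 2)/(r + 3)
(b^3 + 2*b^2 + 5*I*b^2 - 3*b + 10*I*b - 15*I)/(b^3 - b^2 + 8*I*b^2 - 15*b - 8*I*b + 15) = (b + 3)/(b + 3*I)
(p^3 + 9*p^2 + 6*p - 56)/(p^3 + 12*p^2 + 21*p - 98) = (p + 4)/(p + 7)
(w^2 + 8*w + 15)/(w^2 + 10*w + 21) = (w + 5)/(w + 7)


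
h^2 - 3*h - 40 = (h - 8)*(h + 5)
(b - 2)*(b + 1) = b^2 - b - 2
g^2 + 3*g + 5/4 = (g + 1/2)*(g + 5/2)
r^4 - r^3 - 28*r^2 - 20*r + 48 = (r - 6)*(r - 1)*(r + 2)*(r + 4)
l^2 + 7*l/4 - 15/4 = (l - 5/4)*(l + 3)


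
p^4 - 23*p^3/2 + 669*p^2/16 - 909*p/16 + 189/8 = (p - 6)*(p - 3)*(p - 7/4)*(p - 3/4)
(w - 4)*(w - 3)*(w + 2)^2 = w^4 - 3*w^3 - 12*w^2 + 20*w + 48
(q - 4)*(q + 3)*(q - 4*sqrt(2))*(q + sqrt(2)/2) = q^4 - 7*sqrt(2)*q^3/2 - q^3 - 16*q^2 + 7*sqrt(2)*q^2/2 + 4*q + 42*sqrt(2)*q + 48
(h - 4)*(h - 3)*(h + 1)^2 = h^4 - 5*h^3 - h^2 + 17*h + 12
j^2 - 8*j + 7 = (j - 7)*(j - 1)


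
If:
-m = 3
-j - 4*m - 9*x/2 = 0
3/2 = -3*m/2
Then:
No Solution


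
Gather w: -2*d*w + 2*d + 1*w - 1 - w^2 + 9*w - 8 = 2*d - w^2 + w*(10 - 2*d) - 9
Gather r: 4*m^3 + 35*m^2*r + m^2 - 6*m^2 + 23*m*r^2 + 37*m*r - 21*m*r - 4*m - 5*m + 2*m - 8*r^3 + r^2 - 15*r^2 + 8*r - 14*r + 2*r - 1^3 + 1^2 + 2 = 4*m^3 - 5*m^2 - 7*m - 8*r^3 + r^2*(23*m - 14) + r*(35*m^2 + 16*m - 4) + 2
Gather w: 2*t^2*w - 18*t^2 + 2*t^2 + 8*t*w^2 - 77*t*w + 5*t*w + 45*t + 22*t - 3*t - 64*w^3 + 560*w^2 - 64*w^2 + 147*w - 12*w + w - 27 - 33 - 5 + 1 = -16*t^2 + 64*t - 64*w^3 + w^2*(8*t + 496) + w*(2*t^2 - 72*t + 136) - 64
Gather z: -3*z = -3*z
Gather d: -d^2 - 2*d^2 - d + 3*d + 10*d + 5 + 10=-3*d^2 + 12*d + 15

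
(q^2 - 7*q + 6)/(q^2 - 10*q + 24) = (q - 1)/(q - 4)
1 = 1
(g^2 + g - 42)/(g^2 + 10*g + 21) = (g - 6)/(g + 3)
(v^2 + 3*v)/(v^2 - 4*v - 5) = v*(v + 3)/(v^2 - 4*v - 5)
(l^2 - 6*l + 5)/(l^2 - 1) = (l - 5)/(l + 1)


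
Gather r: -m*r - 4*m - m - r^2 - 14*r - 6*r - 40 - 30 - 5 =-5*m - r^2 + r*(-m - 20) - 75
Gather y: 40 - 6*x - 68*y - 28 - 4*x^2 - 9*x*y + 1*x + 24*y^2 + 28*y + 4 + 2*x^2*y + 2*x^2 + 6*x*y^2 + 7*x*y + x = -2*x^2 - 4*x + y^2*(6*x + 24) + y*(2*x^2 - 2*x - 40) + 16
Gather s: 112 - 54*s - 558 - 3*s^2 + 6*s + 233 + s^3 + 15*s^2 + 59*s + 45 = s^3 + 12*s^2 + 11*s - 168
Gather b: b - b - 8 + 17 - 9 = 0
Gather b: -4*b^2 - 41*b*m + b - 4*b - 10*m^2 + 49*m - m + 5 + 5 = -4*b^2 + b*(-41*m - 3) - 10*m^2 + 48*m + 10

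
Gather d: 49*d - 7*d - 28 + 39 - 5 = 42*d + 6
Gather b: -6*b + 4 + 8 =12 - 6*b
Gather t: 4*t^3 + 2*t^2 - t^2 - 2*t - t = 4*t^3 + t^2 - 3*t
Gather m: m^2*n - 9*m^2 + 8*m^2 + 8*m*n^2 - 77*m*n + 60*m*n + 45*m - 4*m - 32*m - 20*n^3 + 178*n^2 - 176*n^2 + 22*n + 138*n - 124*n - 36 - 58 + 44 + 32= m^2*(n - 1) + m*(8*n^2 - 17*n + 9) - 20*n^3 + 2*n^2 + 36*n - 18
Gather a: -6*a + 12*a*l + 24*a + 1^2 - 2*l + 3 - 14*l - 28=a*(12*l + 18) - 16*l - 24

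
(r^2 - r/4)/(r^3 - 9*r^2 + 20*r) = (r - 1/4)/(r^2 - 9*r + 20)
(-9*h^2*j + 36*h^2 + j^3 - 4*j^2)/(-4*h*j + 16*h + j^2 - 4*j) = (9*h^2 - j^2)/(4*h - j)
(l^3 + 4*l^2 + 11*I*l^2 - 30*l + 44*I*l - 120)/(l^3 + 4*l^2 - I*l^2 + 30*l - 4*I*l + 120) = (l + 6*I)/(l - 6*I)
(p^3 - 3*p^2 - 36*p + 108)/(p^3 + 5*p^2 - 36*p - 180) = (p - 3)/(p + 5)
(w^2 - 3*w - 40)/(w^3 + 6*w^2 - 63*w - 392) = (w + 5)/(w^2 + 14*w + 49)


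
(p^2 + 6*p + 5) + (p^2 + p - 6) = 2*p^2 + 7*p - 1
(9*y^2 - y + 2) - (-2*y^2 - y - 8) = 11*y^2 + 10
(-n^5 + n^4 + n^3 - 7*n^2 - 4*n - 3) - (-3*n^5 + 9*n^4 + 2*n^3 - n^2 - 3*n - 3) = 2*n^5 - 8*n^4 - n^3 - 6*n^2 - n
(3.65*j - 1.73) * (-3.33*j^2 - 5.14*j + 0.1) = -12.1545*j^3 - 13.0001*j^2 + 9.2572*j - 0.173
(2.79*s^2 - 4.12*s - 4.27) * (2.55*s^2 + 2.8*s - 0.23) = 7.1145*s^4 - 2.694*s^3 - 23.0662*s^2 - 11.0084*s + 0.9821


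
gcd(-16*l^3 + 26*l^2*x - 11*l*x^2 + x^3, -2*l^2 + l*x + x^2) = -l + x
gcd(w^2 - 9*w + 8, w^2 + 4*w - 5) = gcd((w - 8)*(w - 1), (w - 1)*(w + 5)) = w - 1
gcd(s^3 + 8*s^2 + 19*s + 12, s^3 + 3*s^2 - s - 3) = s^2 + 4*s + 3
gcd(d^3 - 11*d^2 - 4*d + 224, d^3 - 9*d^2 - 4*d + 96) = d - 8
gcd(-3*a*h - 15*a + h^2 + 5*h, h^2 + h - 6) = 1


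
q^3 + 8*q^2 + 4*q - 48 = (q - 2)*(q + 4)*(q + 6)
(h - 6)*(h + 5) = h^2 - h - 30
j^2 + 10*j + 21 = (j + 3)*(j + 7)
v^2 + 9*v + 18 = (v + 3)*(v + 6)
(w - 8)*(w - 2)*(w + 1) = w^3 - 9*w^2 + 6*w + 16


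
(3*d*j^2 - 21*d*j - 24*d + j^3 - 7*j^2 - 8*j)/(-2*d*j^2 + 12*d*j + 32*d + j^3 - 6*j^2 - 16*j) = (-3*d*j - 3*d - j^2 - j)/(2*d*j + 4*d - j^2 - 2*j)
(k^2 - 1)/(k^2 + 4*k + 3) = (k - 1)/(k + 3)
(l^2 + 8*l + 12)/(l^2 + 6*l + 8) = (l + 6)/(l + 4)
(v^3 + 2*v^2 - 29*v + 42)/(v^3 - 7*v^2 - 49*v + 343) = (v^2 - 5*v + 6)/(v^2 - 14*v + 49)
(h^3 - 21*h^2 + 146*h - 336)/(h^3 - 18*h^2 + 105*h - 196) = (h^2 - 14*h + 48)/(h^2 - 11*h + 28)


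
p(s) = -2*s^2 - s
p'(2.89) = -12.56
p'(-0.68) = 1.72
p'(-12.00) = 47.00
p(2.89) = -19.59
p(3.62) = -29.83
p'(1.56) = -7.24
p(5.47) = -65.31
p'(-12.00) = 47.00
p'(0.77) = -4.08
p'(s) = -4*s - 1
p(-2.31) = -8.36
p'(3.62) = -15.48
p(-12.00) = -276.00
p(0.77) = -1.96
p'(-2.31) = 8.24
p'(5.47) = -22.88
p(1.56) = -6.43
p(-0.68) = -0.24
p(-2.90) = -13.92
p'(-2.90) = 10.60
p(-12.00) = -276.00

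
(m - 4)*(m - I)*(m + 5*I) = m^3 - 4*m^2 + 4*I*m^2 + 5*m - 16*I*m - 20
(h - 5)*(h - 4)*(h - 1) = h^3 - 10*h^2 + 29*h - 20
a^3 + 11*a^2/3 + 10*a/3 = a*(a + 5/3)*(a + 2)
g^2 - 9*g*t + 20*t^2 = (g - 5*t)*(g - 4*t)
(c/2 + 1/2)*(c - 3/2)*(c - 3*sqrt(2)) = c^3/2 - 3*sqrt(2)*c^2/2 - c^2/4 - 3*c/4 + 3*sqrt(2)*c/4 + 9*sqrt(2)/4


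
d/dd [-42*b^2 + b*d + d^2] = b + 2*d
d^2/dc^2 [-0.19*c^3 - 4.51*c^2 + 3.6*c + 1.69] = -1.14*c - 9.02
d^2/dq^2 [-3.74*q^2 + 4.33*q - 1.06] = -7.48000000000000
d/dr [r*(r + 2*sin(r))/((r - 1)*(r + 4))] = (-r*(r - 1)*(r + 2*sin(r)) - r*(r + 4)*(r + 2*sin(r)) + 2*(r - 1)*(r + 4)*(r*cos(r) + r + sin(r)))/((r - 1)^2*(r + 4)^2)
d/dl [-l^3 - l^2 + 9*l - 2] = -3*l^2 - 2*l + 9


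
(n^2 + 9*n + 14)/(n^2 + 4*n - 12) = (n^2 + 9*n + 14)/(n^2 + 4*n - 12)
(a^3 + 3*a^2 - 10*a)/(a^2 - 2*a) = a + 5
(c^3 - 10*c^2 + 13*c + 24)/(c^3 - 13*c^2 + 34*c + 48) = (c - 3)/(c - 6)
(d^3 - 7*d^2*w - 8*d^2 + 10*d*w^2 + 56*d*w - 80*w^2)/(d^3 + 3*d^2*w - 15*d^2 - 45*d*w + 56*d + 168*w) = (d^2 - 7*d*w + 10*w^2)/(d^2 + 3*d*w - 7*d - 21*w)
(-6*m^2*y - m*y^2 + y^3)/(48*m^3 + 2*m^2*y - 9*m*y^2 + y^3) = y/(-8*m + y)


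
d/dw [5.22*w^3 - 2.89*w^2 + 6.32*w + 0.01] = 15.66*w^2 - 5.78*w + 6.32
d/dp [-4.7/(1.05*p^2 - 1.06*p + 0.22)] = (9.87*p - 4.982)/(1.05*p^2 - 1.06*p + 0.22)^2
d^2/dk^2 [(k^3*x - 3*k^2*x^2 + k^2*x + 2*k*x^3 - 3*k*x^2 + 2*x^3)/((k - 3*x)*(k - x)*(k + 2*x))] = 2*x*(k^3*x - k^3 - 18*k^2*x^2 + 6*k^2*x + 36*k*x^3 - 24*k*x^2 - 48*x^4 + 20*x^3)/(-k^6 + 3*k^5*x + 15*k^4*x^2 - 35*k^3*x^3 - 90*k^2*x^4 + 108*k*x^5 + 216*x^6)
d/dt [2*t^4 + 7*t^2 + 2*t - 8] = 8*t^3 + 14*t + 2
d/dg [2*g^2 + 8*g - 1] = 4*g + 8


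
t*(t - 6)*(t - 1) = t^3 - 7*t^2 + 6*t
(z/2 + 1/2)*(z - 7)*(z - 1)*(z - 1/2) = z^4/2 - 15*z^3/4 + 5*z^2/4 + 15*z/4 - 7/4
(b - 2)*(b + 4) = b^2 + 2*b - 8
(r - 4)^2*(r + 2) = r^3 - 6*r^2 + 32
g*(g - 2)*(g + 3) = g^3 + g^2 - 6*g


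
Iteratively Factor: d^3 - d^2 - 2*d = (d - 2)*(d^2 + d) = d*(d - 2)*(d + 1)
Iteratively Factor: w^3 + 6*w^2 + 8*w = (w)*(w^2 + 6*w + 8) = w*(w + 2)*(w + 4)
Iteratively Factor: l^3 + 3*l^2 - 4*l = (l)*(l^2 + 3*l - 4) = l*(l - 1)*(l + 4)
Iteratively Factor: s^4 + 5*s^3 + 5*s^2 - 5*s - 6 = (s - 1)*(s^3 + 6*s^2 + 11*s + 6) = (s - 1)*(s + 3)*(s^2 + 3*s + 2) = (s - 1)*(s + 1)*(s + 3)*(s + 2)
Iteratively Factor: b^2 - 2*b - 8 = (b + 2)*(b - 4)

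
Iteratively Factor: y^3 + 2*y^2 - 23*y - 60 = (y - 5)*(y^2 + 7*y + 12) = (y - 5)*(y + 3)*(y + 4)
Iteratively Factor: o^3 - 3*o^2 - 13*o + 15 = (o - 5)*(o^2 + 2*o - 3) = (o - 5)*(o - 1)*(o + 3)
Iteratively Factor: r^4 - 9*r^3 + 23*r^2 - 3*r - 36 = (r - 4)*(r^3 - 5*r^2 + 3*r + 9) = (r - 4)*(r - 3)*(r^2 - 2*r - 3) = (r - 4)*(r - 3)^2*(r + 1)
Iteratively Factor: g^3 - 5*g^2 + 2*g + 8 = (g - 4)*(g^2 - g - 2) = (g - 4)*(g - 2)*(g + 1)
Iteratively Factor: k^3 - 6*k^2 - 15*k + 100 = (k - 5)*(k^2 - k - 20) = (k - 5)*(k + 4)*(k - 5)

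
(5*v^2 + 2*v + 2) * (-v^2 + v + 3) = -5*v^4 + 3*v^3 + 15*v^2 + 8*v + 6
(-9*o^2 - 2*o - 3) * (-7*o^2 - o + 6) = 63*o^4 + 23*o^3 - 31*o^2 - 9*o - 18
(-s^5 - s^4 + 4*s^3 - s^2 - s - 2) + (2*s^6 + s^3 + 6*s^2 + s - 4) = 2*s^6 - s^5 - s^4 + 5*s^3 + 5*s^2 - 6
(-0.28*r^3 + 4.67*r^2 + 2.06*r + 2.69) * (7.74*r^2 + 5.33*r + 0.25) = -2.1672*r^5 + 34.6534*r^4 + 40.7655*r^3 + 32.9679*r^2 + 14.8527*r + 0.6725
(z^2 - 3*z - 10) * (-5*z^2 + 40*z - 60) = -5*z^4 + 55*z^3 - 130*z^2 - 220*z + 600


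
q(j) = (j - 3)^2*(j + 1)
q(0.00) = 9.00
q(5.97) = 61.48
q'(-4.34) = 102.91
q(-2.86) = -63.87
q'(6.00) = 51.00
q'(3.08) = 0.66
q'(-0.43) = 7.85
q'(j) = (j - 3)^2 + (j + 1)*(2*j - 6)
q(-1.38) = -7.29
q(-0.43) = 6.71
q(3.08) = 0.03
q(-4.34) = -179.94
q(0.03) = 9.09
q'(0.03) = 2.70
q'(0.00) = 3.00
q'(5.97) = 50.22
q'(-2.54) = 47.75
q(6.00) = 63.00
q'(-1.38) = 22.51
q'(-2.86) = 56.14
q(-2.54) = -47.27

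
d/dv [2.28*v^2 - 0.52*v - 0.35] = 4.56*v - 0.52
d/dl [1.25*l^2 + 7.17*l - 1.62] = 2.5*l + 7.17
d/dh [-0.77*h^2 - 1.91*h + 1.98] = -1.54*h - 1.91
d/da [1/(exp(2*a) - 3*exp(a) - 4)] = (3 - 2*exp(a))*exp(a)/(-exp(2*a) + 3*exp(a) + 4)^2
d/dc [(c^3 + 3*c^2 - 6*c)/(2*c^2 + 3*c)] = (2*c^2 + 6*c + 21)/(4*c^2 + 12*c + 9)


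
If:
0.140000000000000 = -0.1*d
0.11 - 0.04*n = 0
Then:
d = -1.40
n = 2.75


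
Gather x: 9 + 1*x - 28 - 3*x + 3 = -2*x - 16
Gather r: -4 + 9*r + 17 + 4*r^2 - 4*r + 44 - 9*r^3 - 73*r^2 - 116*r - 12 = -9*r^3 - 69*r^2 - 111*r + 45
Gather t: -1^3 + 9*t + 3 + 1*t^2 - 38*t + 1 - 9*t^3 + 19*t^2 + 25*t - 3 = -9*t^3 + 20*t^2 - 4*t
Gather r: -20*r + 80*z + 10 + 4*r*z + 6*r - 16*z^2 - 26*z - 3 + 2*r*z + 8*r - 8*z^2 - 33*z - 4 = r*(6*z - 6) - 24*z^2 + 21*z + 3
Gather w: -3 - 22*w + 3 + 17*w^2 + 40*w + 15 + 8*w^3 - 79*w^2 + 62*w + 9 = 8*w^3 - 62*w^2 + 80*w + 24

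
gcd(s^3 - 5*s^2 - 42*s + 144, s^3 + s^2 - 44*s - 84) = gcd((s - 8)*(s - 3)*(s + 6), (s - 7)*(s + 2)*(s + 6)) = s + 6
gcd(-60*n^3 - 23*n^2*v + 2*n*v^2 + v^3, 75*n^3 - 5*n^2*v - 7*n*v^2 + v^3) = -15*n^2 - 2*n*v + v^2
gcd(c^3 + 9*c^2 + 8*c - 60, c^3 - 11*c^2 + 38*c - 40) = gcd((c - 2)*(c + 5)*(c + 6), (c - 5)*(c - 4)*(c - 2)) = c - 2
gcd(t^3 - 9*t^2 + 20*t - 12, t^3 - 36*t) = t - 6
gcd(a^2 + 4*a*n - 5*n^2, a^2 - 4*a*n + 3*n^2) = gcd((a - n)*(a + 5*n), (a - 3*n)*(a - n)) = a - n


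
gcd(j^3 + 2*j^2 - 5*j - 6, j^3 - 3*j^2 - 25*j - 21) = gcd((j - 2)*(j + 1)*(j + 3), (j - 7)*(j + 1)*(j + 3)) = j^2 + 4*j + 3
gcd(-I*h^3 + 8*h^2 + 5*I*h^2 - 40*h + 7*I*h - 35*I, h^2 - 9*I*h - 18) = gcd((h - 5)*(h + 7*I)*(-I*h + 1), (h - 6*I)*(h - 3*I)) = 1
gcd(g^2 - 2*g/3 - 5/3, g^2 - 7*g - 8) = g + 1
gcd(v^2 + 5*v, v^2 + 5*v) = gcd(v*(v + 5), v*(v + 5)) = v^2 + 5*v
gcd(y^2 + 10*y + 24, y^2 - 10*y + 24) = 1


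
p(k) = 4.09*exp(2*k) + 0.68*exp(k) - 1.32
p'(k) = 8.18*exp(2*k) + 0.68*exp(k) = (8.18*exp(k) + 0.68)*exp(k)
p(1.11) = 38.40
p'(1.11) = 77.38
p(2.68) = 878.64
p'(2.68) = 1750.01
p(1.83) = 161.86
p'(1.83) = 322.12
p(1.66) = 115.39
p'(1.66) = 229.84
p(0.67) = 15.63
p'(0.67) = 32.57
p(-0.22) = 1.86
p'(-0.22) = 5.81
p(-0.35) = 1.19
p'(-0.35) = 4.54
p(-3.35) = -1.29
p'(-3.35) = 0.03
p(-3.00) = -1.28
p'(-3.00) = 0.05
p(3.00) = 1662.36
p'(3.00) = 3313.71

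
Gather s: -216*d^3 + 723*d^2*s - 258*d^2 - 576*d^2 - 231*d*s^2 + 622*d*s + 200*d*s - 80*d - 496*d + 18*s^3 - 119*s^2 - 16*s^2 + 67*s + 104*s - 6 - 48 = -216*d^3 - 834*d^2 - 576*d + 18*s^3 + s^2*(-231*d - 135) + s*(723*d^2 + 822*d + 171) - 54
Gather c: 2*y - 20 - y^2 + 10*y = -y^2 + 12*y - 20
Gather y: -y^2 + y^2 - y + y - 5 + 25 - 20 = 0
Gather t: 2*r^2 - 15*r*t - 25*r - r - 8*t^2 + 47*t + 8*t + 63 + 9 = 2*r^2 - 26*r - 8*t^2 + t*(55 - 15*r) + 72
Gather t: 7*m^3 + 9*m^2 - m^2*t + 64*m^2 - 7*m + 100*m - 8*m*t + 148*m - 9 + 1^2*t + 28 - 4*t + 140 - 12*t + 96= 7*m^3 + 73*m^2 + 241*m + t*(-m^2 - 8*m - 15) + 255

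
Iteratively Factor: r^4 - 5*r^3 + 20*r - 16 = (r - 4)*(r^3 - r^2 - 4*r + 4) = (r - 4)*(r - 1)*(r^2 - 4) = (r - 4)*(r - 2)*(r - 1)*(r + 2)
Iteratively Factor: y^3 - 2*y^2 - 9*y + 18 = (y - 3)*(y^2 + y - 6) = (y - 3)*(y + 3)*(y - 2)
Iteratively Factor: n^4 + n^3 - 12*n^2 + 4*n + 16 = (n - 2)*(n^3 + 3*n^2 - 6*n - 8) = (n - 2)^2*(n^2 + 5*n + 4) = (n - 2)^2*(n + 1)*(n + 4)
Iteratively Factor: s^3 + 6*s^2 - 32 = (s + 4)*(s^2 + 2*s - 8) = (s - 2)*(s + 4)*(s + 4)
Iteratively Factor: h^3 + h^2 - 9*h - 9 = (h - 3)*(h^2 + 4*h + 3) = (h - 3)*(h + 3)*(h + 1)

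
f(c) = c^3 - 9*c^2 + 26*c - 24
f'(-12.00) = 674.00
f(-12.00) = -3360.00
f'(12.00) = 242.00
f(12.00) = 720.00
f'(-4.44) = 165.06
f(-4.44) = -404.39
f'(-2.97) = 105.92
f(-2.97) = -206.81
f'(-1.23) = 52.68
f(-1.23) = -71.46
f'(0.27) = 21.36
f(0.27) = -17.62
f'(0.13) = 23.71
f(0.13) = -20.77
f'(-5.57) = 219.33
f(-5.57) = -620.85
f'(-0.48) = 35.33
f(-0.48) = -38.66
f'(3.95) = 1.71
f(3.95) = -0.09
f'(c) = 3*c^2 - 18*c + 26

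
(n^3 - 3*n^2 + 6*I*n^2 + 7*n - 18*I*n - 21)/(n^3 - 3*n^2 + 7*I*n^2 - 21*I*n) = (n - I)/n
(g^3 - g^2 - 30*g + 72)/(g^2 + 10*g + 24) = (g^2 - 7*g + 12)/(g + 4)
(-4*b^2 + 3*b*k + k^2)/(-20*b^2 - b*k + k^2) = (b - k)/(5*b - k)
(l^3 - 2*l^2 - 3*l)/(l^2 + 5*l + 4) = l*(l - 3)/(l + 4)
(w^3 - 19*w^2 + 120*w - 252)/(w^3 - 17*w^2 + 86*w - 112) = (w^2 - 12*w + 36)/(w^2 - 10*w + 16)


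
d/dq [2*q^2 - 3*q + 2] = 4*q - 3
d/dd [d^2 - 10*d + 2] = 2*d - 10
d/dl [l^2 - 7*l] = 2*l - 7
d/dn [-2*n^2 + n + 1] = 1 - 4*n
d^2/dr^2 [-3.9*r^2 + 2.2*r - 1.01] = -7.80000000000000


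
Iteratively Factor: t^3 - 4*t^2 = (t)*(t^2 - 4*t) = t*(t - 4)*(t)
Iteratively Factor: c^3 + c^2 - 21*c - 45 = (c + 3)*(c^2 - 2*c - 15) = (c - 5)*(c + 3)*(c + 3)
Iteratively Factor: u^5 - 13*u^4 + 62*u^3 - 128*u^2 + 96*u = (u - 2)*(u^4 - 11*u^3 + 40*u^2 - 48*u) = (u - 4)*(u - 2)*(u^3 - 7*u^2 + 12*u) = (u - 4)^2*(u - 2)*(u^2 - 3*u) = u*(u - 4)^2*(u - 2)*(u - 3)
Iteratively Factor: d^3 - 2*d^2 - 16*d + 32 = (d - 4)*(d^2 + 2*d - 8) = (d - 4)*(d + 4)*(d - 2)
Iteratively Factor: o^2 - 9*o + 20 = (o - 4)*(o - 5)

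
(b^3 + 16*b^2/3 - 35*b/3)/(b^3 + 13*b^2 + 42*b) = (b - 5/3)/(b + 6)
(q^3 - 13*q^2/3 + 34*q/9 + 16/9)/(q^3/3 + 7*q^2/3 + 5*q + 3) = (9*q^3 - 39*q^2 + 34*q + 16)/(3*(q^3 + 7*q^2 + 15*q + 9))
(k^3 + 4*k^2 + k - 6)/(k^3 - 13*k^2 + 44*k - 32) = (k^2 + 5*k + 6)/(k^2 - 12*k + 32)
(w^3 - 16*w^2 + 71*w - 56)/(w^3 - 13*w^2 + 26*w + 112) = (w - 1)/(w + 2)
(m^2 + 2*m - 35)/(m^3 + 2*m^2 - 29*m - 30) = (m + 7)/(m^2 + 7*m + 6)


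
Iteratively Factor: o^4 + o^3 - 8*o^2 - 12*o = (o + 2)*(o^3 - o^2 - 6*o) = (o + 2)^2*(o^2 - 3*o) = (o - 3)*(o + 2)^2*(o)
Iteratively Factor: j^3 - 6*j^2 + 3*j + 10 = (j - 5)*(j^2 - j - 2) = (j - 5)*(j - 2)*(j + 1)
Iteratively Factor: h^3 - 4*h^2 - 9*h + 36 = (h - 3)*(h^2 - h - 12) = (h - 4)*(h - 3)*(h + 3)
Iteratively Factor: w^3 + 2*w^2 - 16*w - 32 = (w + 2)*(w^2 - 16) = (w - 4)*(w + 2)*(w + 4)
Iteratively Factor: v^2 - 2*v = (v)*(v - 2)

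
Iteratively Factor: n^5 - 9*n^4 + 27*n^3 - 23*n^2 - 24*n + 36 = (n - 2)*(n^4 - 7*n^3 + 13*n^2 + 3*n - 18) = (n - 2)^2*(n^3 - 5*n^2 + 3*n + 9) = (n - 3)*(n - 2)^2*(n^2 - 2*n - 3) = (n - 3)*(n - 2)^2*(n + 1)*(n - 3)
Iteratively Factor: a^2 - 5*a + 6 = (a - 3)*(a - 2)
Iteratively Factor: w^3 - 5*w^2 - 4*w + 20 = (w - 5)*(w^2 - 4) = (w - 5)*(w - 2)*(w + 2)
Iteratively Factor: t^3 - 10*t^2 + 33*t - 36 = (t - 3)*(t^2 - 7*t + 12) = (t - 4)*(t - 3)*(t - 3)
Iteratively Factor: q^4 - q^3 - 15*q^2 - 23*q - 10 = (q - 5)*(q^3 + 4*q^2 + 5*q + 2) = (q - 5)*(q + 1)*(q^2 + 3*q + 2) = (q - 5)*(q + 1)*(q + 2)*(q + 1)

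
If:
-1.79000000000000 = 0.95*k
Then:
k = -1.88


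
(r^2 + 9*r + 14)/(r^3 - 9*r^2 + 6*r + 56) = (r + 7)/(r^2 - 11*r + 28)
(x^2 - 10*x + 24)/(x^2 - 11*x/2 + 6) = 2*(x - 6)/(2*x - 3)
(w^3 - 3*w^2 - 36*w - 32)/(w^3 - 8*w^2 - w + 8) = (w + 4)/(w - 1)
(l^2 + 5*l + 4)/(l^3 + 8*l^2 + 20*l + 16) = (l + 1)/(l^2 + 4*l + 4)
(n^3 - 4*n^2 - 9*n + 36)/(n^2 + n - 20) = (n^2 - 9)/(n + 5)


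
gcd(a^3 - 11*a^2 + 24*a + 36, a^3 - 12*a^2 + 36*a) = a^2 - 12*a + 36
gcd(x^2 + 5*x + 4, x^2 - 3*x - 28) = x + 4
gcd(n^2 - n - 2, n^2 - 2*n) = n - 2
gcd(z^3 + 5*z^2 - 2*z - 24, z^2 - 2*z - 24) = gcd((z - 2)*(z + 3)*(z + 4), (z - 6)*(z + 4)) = z + 4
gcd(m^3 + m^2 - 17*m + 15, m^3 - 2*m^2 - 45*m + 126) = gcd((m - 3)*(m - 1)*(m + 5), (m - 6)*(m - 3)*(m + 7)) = m - 3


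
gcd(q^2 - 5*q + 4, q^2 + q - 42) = 1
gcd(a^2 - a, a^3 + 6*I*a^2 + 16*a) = a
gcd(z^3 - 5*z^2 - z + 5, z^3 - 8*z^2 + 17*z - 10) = z^2 - 6*z + 5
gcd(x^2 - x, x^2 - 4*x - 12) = 1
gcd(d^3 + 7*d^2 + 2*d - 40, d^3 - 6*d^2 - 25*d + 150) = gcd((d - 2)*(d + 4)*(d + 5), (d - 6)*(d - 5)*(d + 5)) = d + 5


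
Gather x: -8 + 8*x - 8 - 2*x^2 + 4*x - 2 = -2*x^2 + 12*x - 18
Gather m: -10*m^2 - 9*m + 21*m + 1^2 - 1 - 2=-10*m^2 + 12*m - 2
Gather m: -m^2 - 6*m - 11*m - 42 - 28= -m^2 - 17*m - 70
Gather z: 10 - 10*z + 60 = 70 - 10*z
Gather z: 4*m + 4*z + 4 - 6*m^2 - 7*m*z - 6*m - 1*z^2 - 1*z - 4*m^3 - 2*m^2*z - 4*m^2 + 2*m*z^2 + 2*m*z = -4*m^3 - 10*m^2 - 2*m + z^2*(2*m - 1) + z*(-2*m^2 - 5*m + 3) + 4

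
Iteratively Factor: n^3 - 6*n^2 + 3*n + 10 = (n - 5)*(n^2 - n - 2) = (n - 5)*(n + 1)*(n - 2)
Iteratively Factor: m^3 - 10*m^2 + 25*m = (m)*(m^2 - 10*m + 25) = m*(m - 5)*(m - 5)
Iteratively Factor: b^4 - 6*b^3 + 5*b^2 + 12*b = (b - 3)*(b^3 - 3*b^2 - 4*b) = b*(b - 3)*(b^2 - 3*b - 4) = b*(b - 3)*(b + 1)*(b - 4)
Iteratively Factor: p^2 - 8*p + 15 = (p - 5)*(p - 3)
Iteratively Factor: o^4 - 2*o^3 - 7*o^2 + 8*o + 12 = (o + 1)*(o^3 - 3*o^2 - 4*o + 12) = (o - 2)*(o + 1)*(o^2 - o - 6) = (o - 2)*(o + 1)*(o + 2)*(o - 3)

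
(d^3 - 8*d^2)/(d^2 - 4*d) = d*(d - 8)/(d - 4)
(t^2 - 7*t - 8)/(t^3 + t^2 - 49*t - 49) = (t - 8)/(t^2 - 49)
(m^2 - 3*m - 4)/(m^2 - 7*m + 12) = (m + 1)/(m - 3)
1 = 1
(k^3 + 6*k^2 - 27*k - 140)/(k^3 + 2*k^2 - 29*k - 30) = (k^2 + 11*k + 28)/(k^2 + 7*k + 6)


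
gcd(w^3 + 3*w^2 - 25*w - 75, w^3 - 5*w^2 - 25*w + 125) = w^2 - 25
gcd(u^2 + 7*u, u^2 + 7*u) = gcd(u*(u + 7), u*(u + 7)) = u^2 + 7*u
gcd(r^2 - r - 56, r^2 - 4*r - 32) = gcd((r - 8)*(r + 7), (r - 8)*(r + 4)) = r - 8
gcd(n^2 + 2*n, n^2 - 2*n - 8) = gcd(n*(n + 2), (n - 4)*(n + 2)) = n + 2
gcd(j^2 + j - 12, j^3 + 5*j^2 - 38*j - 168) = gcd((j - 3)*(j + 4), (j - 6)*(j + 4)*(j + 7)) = j + 4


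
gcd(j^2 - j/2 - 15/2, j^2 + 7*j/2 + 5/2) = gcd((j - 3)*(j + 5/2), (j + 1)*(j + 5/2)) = j + 5/2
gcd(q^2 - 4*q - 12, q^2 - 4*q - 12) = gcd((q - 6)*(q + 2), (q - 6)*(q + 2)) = q^2 - 4*q - 12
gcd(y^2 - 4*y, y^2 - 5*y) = y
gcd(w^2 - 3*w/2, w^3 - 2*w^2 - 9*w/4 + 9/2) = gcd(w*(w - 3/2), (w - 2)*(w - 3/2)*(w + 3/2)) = w - 3/2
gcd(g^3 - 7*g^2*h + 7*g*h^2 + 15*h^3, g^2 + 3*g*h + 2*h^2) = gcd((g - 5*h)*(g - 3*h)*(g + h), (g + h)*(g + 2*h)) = g + h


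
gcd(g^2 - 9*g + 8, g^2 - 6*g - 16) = g - 8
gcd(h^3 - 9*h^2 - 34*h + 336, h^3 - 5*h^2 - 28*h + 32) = h - 8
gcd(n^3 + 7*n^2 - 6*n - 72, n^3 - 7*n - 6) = n - 3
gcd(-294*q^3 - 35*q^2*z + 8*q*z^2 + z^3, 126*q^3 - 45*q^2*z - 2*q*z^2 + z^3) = -42*q^2 + q*z + z^2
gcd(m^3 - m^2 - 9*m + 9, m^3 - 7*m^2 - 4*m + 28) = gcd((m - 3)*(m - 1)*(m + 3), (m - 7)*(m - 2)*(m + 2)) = 1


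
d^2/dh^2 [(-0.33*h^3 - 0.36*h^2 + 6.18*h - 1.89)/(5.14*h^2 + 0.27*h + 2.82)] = (-1.4210854715202e-14*h^5 + 1.4210854715202e-14*h^4 + 337.063926*h^3 - 269.797068*h^2 - 568.950588*h + 39.37815)/(135.796744*h^6 + 21.399876*h^5 + 224.633934*h^4 + 23.501259*h^3 + 123.242742*h^2 + 6.441444*h + 22.425768)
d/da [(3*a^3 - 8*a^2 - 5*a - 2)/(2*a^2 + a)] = 2*(3*a^4 + 3*a^3 + a^2 + 4*a + 1)/(a^2*(4*a^2 + 4*a + 1))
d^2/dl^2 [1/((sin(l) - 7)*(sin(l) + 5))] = (-4*sin(l)^4 + 6*sin(l)^3 - 138*sin(l)^2 + 58*sin(l) + 78)/((sin(l) - 7)^3*(sin(l) + 5)^3)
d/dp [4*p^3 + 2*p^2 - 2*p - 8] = 12*p^2 + 4*p - 2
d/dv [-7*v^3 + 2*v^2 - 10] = v*(4 - 21*v)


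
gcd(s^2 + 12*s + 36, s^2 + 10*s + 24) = s + 6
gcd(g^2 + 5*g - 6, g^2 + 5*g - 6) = g^2 + 5*g - 6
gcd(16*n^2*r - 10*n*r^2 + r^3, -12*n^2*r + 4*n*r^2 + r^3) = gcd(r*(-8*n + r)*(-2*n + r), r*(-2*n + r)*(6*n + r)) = -2*n*r + r^2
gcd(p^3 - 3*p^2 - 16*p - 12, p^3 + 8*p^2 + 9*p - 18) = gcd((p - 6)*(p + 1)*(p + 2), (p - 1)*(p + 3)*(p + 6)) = 1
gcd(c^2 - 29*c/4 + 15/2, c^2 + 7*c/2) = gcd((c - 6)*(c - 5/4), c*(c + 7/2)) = 1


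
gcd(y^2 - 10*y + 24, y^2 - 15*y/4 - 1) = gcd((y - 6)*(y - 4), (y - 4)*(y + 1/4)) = y - 4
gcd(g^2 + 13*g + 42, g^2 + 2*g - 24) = g + 6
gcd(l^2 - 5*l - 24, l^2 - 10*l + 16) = l - 8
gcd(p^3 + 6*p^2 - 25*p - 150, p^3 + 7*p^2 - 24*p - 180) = p^2 + p - 30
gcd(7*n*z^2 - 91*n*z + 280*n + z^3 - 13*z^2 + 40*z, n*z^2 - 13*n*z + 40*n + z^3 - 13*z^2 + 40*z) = z^2 - 13*z + 40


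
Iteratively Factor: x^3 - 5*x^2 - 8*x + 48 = (x - 4)*(x^2 - x - 12) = (x - 4)*(x + 3)*(x - 4)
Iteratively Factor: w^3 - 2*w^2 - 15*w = (w - 5)*(w^2 + 3*w) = w*(w - 5)*(w + 3)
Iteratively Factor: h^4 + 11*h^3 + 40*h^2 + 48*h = (h)*(h^3 + 11*h^2 + 40*h + 48) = h*(h + 4)*(h^2 + 7*h + 12) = h*(h + 3)*(h + 4)*(h + 4)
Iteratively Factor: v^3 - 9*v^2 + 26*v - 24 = (v - 4)*(v^2 - 5*v + 6) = (v - 4)*(v - 3)*(v - 2)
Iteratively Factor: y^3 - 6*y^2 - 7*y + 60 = (y - 5)*(y^2 - y - 12) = (y - 5)*(y + 3)*(y - 4)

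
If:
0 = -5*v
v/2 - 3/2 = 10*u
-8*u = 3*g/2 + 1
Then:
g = 2/15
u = -3/20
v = 0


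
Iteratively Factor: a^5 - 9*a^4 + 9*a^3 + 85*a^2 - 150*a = (a + 3)*(a^4 - 12*a^3 + 45*a^2 - 50*a) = (a - 5)*(a + 3)*(a^3 - 7*a^2 + 10*a) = (a - 5)*(a - 2)*(a + 3)*(a^2 - 5*a) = (a - 5)^2*(a - 2)*(a + 3)*(a)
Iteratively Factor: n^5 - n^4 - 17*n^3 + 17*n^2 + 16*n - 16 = (n - 4)*(n^4 + 3*n^3 - 5*n^2 - 3*n + 4) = (n - 4)*(n + 1)*(n^3 + 2*n^2 - 7*n + 4) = (n - 4)*(n + 1)*(n + 4)*(n^2 - 2*n + 1) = (n - 4)*(n - 1)*(n + 1)*(n + 4)*(n - 1)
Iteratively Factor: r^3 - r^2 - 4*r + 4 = (r - 2)*(r^2 + r - 2) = (r - 2)*(r - 1)*(r + 2)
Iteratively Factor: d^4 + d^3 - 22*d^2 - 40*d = (d - 5)*(d^3 + 6*d^2 + 8*d) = (d - 5)*(d + 2)*(d^2 + 4*d) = (d - 5)*(d + 2)*(d + 4)*(d)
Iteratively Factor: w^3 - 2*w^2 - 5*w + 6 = (w - 3)*(w^2 + w - 2) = (w - 3)*(w - 1)*(w + 2)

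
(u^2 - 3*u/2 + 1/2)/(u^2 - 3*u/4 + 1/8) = 4*(u - 1)/(4*u - 1)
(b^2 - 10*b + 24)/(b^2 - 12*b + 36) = (b - 4)/(b - 6)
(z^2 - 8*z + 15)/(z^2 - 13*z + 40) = (z - 3)/(z - 8)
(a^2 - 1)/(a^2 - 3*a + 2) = (a + 1)/(a - 2)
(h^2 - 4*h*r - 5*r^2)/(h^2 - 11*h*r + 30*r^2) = (-h - r)/(-h + 6*r)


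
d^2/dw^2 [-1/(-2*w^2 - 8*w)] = (-w*(w + 4) + 4*(w + 2)^2)/(w^3*(w + 4)^3)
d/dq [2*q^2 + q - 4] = 4*q + 1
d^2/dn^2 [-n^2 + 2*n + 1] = -2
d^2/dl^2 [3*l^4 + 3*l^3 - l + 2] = 18*l*(2*l + 1)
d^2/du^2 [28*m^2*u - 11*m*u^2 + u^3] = -22*m + 6*u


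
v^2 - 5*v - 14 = (v - 7)*(v + 2)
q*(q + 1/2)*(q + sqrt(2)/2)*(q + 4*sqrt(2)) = q^4 + q^3/2 + 9*sqrt(2)*q^3/2 + 9*sqrt(2)*q^2/4 + 4*q^2 + 2*q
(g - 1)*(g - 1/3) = g^2 - 4*g/3 + 1/3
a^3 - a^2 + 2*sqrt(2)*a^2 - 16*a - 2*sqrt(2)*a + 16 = (a - 1)*(a - 2*sqrt(2))*(a + 4*sqrt(2))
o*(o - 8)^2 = o^3 - 16*o^2 + 64*o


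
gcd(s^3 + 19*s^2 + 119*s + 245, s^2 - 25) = s + 5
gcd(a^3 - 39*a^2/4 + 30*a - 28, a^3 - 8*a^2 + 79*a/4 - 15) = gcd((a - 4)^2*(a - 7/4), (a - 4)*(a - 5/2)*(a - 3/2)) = a - 4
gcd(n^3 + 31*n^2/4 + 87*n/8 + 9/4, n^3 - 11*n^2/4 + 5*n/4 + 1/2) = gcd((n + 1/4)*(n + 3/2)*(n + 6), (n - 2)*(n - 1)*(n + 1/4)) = n + 1/4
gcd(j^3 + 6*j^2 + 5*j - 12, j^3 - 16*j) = j + 4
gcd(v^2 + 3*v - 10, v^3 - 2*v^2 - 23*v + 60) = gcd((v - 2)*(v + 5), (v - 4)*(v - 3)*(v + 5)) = v + 5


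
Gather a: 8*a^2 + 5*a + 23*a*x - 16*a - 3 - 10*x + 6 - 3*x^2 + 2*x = 8*a^2 + a*(23*x - 11) - 3*x^2 - 8*x + 3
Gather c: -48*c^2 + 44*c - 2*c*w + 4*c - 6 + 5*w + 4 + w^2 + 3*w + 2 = -48*c^2 + c*(48 - 2*w) + w^2 + 8*w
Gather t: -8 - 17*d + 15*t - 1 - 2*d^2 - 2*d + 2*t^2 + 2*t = -2*d^2 - 19*d + 2*t^2 + 17*t - 9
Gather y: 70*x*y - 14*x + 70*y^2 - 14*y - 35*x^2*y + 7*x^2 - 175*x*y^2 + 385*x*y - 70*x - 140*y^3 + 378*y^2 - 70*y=7*x^2 - 84*x - 140*y^3 + y^2*(448 - 175*x) + y*(-35*x^2 + 455*x - 84)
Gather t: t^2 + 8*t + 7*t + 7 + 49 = t^2 + 15*t + 56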